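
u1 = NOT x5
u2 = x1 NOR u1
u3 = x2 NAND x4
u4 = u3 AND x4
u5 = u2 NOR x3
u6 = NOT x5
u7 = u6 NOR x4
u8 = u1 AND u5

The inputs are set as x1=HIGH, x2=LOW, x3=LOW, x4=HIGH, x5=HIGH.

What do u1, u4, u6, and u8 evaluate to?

u1 = LOW; u4 = HIGH; u6 = LOW; u8 = LOW

u1 = NOT x5 = NOT HIGH = LOW
u2 = x1 NOR u1 = HIGH NOR LOW = LOW
u3 = x2 NAND x4 = LOW NAND HIGH = HIGH
u4 = u3 AND x4 = HIGH AND HIGH = HIGH
u5 = u2 NOR x3 = LOW NOR LOW = HIGH
u6 = NOT x5 = NOT HIGH = LOW
u8 = u1 AND u5 = LOW AND HIGH = LOW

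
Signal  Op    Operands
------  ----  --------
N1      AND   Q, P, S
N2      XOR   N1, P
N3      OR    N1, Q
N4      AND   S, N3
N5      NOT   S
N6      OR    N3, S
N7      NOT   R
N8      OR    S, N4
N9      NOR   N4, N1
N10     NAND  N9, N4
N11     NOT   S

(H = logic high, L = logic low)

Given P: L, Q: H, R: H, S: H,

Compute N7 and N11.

N7 = L  N11 = L

N7 = NOT R = NOT H = L
N11 = NOT S = NOT H = L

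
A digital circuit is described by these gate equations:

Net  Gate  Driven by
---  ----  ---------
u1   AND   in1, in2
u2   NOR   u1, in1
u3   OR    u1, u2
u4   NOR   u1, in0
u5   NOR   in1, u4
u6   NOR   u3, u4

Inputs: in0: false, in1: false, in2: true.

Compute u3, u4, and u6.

u1 = in1 AND in2 = false AND true = false
u2 = u1 NOR in1 = false NOR false = true
u3 = u1 OR u2 = false OR true = true
u4 = u1 NOR in0 = false NOR false = true
u6 = u3 NOR u4 = true NOR true = false

u3 = true; u4 = true; u6 = false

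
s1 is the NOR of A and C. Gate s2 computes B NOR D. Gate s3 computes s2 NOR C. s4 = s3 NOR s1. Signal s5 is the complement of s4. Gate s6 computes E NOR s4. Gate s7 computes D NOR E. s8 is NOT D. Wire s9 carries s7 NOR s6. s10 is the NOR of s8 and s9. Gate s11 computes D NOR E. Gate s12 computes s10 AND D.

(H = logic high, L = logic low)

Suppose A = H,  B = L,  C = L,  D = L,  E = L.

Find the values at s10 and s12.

s10 = L, s12 = L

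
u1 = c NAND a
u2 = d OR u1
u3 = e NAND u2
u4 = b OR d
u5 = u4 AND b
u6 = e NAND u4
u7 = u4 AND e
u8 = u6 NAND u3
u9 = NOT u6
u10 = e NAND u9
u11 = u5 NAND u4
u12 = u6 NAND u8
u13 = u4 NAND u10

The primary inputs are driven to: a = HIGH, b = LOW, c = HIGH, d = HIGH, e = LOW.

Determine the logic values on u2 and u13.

u1 = c NAND a = HIGH NAND HIGH = LOW
u2 = d OR u1 = HIGH OR LOW = HIGH
u4 = b OR d = LOW OR HIGH = HIGH
u6 = e NAND u4 = LOW NAND HIGH = HIGH
u9 = NOT u6 = NOT HIGH = LOW
u10 = e NAND u9 = LOW NAND LOW = HIGH
u13 = u4 NAND u10 = HIGH NAND HIGH = LOW

u2 = HIGH, u13 = LOW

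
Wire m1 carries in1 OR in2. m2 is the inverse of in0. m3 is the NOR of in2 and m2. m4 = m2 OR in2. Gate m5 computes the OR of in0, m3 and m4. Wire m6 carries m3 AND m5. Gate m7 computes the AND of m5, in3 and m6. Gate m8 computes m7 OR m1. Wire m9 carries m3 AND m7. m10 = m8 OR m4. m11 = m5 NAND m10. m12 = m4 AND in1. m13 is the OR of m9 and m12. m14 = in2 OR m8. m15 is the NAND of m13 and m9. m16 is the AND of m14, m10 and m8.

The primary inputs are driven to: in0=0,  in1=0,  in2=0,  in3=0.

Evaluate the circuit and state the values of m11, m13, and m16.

m1 = in1 OR in2 = 0 OR 0 = 0
m2 = NOT in0 = NOT 0 = 1
m3 = in2 NOR m2 = 0 NOR 1 = 0
m4 = m2 OR in2 = 1 OR 0 = 1
m5 = in0 OR m3 OR m4 = 0 OR 0 OR 1 = 1
m6 = m3 AND m5 = 0 AND 1 = 0
m7 = m5 AND in3 AND m6 = 1 AND 0 AND 0 = 0
m8 = m7 OR m1 = 0 OR 0 = 0
m9 = m3 AND m7 = 0 AND 0 = 0
m10 = m8 OR m4 = 0 OR 1 = 1
m11 = m5 NAND m10 = 1 NAND 1 = 0
m12 = m4 AND in1 = 1 AND 0 = 0
m13 = m9 OR m12 = 0 OR 0 = 0
m14 = in2 OR m8 = 0 OR 0 = 0
m16 = m14 AND m10 AND m8 = 0 AND 1 AND 0 = 0

m11 = 0, m13 = 0, m16 = 0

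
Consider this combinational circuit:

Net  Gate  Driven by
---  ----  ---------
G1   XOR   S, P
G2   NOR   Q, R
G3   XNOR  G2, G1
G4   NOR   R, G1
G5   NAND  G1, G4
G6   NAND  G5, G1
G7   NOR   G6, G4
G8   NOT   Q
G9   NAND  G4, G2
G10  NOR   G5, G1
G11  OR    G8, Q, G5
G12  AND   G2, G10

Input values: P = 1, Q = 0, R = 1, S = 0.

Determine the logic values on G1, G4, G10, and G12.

G1 = 1; G4 = 0; G10 = 0; G12 = 0

G1 = S XOR P = 0 XOR 1 = 1
G2 = Q NOR R = 0 NOR 1 = 0
G4 = R NOR G1 = 1 NOR 1 = 0
G5 = G1 NAND G4 = 1 NAND 0 = 1
G10 = G5 NOR G1 = 1 NOR 1 = 0
G12 = G2 AND G10 = 0 AND 0 = 0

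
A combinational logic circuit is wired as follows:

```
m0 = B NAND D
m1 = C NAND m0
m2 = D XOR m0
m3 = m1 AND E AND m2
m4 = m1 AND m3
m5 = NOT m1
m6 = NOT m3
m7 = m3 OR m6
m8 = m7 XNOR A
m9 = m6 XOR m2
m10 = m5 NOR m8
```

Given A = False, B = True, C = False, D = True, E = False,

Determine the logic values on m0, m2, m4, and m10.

m0 = B NAND D = True NAND True = False
m1 = C NAND m0 = False NAND False = True
m2 = D XOR m0 = True XOR False = True
m3 = m1 AND E AND m2 = True AND False AND True = False
m4 = m1 AND m3 = True AND False = False
m5 = NOT m1 = NOT True = False
m6 = NOT m3 = NOT False = True
m7 = m3 OR m6 = False OR True = True
m8 = m7 XNOR A = True XNOR False = False
m10 = m5 NOR m8 = False NOR False = True

m0 = False, m2 = True, m4 = False, m10 = True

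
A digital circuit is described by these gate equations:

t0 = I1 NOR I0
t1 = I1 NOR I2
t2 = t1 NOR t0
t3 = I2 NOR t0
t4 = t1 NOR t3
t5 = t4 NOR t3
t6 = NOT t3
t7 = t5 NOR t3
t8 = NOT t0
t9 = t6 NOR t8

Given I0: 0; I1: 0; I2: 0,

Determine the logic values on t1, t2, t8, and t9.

t1 = 1, t2 = 0, t8 = 0, t9 = 0

t0 = I1 NOR I0 = 0 NOR 0 = 1
t1 = I1 NOR I2 = 0 NOR 0 = 1
t2 = t1 NOR t0 = 1 NOR 1 = 0
t3 = I2 NOR t0 = 0 NOR 1 = 0
t6 = NOT t3 = NOT 0 = 1
t8 = NOT t0 = NOT 1 = 0
t9 = t6 NOR t8 = 1 NOR 0 = 0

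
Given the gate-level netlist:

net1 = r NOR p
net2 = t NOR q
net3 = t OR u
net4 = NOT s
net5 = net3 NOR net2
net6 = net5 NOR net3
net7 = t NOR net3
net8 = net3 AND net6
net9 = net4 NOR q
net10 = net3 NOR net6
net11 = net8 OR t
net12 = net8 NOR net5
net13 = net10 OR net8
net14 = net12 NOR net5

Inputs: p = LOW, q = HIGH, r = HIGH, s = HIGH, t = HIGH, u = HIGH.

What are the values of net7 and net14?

net2 = t NOR q = HIGH NOR HIGH = LOW
net3 = t OR u = HIGH OR HIGH = HIGH
net5 = net3 NOR net2 = HIGH NOR LOW = LOW
net6 = net5 NOR net3 = LOW NOR HIGH = LOW
net7 = t NOR net3 = HIGH NOR HIGH = LOW
net8 = net3 AND net6 = HIGH AND LOW = LOW
net12 = net8 NOR net5 = LOW NOR LOW = HIGH
net14 = net12 NOR net5 = HIGH NOR LOW = LOW

net7 = LOW; net14 = LOW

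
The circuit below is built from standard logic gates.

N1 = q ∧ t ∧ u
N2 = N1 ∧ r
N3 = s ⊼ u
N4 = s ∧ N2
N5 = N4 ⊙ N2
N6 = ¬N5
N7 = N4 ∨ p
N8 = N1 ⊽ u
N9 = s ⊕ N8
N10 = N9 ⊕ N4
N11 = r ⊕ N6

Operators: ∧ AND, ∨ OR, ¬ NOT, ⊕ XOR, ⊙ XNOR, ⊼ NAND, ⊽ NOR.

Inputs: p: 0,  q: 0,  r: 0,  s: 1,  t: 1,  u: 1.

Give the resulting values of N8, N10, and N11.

N8 = 0; N10 = 1; N11 = 0

N1 = q AND t AND u = 0 AND 1 AND 1 = 0
N2 = N1 AND r = 0 AND 0 = 0
N4 = s AND N2 = 1 AND 0 = 0
N5 = N4 XNOR N2 = 0 XNOR 0 = 1
N6 = NOT N5 = NOT 1 = 0
N8 = N1 NOR u = 0 NOR 1 = 0
N9 = s XOR N8 = 1 XOR 0 = 1
N10 = N9 XOR N4 = 1 XOR 0 = 1
N11 = r XOR N6 = 0 XOR 0 = 0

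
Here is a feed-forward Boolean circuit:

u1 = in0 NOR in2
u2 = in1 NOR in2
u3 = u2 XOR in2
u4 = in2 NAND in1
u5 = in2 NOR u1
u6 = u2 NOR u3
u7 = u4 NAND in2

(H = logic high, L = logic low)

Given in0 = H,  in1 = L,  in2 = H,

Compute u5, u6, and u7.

u5 = L; u6 = L; u7 = L

u1 = in0 NOR in2 = H NOR H = L
u2 = in1 NOR in2 = L NOR H = L
u3 = u2 XOR in2 = L XOR H = H
u4 = in2 NAND in1 = H NAND L = H
u5 = in2 NOR u1 = H NOR L = L
u6 = u2 NOR u3 = L NOR H = L
u7 = u4 NAND in2 = H NAND H = L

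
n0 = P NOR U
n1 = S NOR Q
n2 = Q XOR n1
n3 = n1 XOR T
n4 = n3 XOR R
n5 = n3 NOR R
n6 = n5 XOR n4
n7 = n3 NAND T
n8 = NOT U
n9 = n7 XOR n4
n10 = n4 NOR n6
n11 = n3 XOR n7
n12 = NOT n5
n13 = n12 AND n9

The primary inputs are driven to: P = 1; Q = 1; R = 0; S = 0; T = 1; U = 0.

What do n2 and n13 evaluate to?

n2 = 1, n13 = 1

n1 = S NOR Q = 0 NOR 1 = 0
n2 = Q XOR n1 = 1 XOR 0 = 1
n3 = n1 XOR T = 0 XOR 1 = 1
n4 = n3 XOR R = 1 XOR 0 = 1
n5 = n3 NOR R = 1 NOR 0 = 0
n7 = n3 NAND T = 1 NAND 1 = 0
n9 = n7 XOR n4 = 0 XOR 1 = 1
n12 = NOT n5 = NOT 0 = 1
n13 = n12 AND n9 = 1 AND 1 = 1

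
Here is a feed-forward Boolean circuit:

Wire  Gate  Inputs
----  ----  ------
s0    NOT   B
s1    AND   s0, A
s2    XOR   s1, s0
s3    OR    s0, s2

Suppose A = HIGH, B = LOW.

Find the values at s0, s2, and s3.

s0 = HIGH  s2 = LOW  s3 = HIGH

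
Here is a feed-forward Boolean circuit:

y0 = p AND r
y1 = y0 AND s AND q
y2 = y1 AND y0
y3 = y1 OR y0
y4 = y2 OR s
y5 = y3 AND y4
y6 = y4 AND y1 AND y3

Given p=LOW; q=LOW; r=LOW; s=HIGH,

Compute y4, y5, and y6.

y4 = HIGH; y5 = LOW; y6 = LOW

y0 = p AND r = LOW AND LOW = LOW
y1 = y0 AND s AND q = LOW AND HIGH AND LOW = LOW
y2 = y1 AND y0 = LOW AND LOW = LOW
y3 = y1 OR y0 = LOW OR LOW = LOW
y4 = y2 OR s = LOW OR HIGH = HIGH
y5 = y3 AND y4 = LOW AND HIGH = LOW
y6 = y4 AND y1 AND y3 = HIGH AND LOW AND LOW = LOW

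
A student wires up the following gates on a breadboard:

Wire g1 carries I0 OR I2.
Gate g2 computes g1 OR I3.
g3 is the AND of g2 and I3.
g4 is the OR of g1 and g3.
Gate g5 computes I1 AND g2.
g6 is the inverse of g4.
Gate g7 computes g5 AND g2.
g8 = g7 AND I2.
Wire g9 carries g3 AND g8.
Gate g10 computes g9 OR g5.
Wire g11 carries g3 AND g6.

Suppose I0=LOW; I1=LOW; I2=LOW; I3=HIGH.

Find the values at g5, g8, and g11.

g1 = I0 OR I2 = LOW OR LOW = LOW
g2 = g1 OR I3 = LOW OR HIGH = HIGH
g3 = g2 AND I3 = HIGH AND HIGH = HIGH
g4 = g1 OR g3 = LOW OR HIGH = HIGH
g5 = I1 AND g2 = LOW AND HIGH = LOW
g6 = NOT g4 = NOT HIGH = LOW
g7 = g5 AND g2 = LOW AND HIGH = LOW
g8 = g7 AND I2 = LOW AND LOW = LOW
g11 = g3 AND g6 = HIGH AND LOW = LOW

g5 = LOW, g8 = LOW, g11 = LOW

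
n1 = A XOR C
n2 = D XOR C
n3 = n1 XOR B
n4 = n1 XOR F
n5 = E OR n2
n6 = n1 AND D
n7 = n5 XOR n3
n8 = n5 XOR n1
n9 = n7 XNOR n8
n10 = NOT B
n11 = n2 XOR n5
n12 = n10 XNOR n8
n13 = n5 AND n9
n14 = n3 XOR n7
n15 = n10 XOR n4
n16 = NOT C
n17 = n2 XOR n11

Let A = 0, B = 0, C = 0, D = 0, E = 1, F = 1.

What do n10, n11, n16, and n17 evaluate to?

n2 = D XOR C = 0 XOR 0 = 0
n5 = E OR n2 = 1 OR 0 = 1
n10 = NOT B = NOT 0 = 1
n11 = n2 XOR n5 = 0 XOR 1 = 1
n16 = NOT C = NOT 0 = 1
n17 = n2 XOR n11 = 0 XOR 1 = 1

n10 = 1; n11 = 1; n16 = 1; n17 = 1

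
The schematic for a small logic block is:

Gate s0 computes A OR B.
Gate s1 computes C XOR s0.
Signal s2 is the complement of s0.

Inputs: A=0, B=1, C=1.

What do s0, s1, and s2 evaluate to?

s0 = A OR B = 0 OR 1 = 1
s1 = C XOR s0 = 1 XOR 1 = 0
s2 = NOT s0 = NOT 1 = 0

s0 = 1, s1 = 0, s2 = 0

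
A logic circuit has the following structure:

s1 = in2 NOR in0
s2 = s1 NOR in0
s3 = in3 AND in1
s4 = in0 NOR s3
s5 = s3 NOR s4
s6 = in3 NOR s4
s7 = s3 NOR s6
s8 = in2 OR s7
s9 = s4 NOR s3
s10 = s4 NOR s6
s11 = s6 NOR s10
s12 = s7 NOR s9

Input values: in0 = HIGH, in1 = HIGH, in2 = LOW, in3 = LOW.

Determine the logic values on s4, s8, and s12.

s3 = in3 AND in1 = LOW AND HIGH = LOW
s4 = in0 NOR s3 = HIGH NOR LOW = LOW
s6 = in3 NOR s4 = LOW NOR LOW = HIGH
s7 = s3 NOR s6 = LOW NOR HIGH = LOW
s8 = in2 OR s7 = LOW OR LOW = LOW
s9 = s4 NOR s3 = LOW NOR LOW = HIGH
s12 = s7 NOR s9 = LOW NOR HIGH = LOW

s4 = LOW  s8 = LOW  s12 = LOW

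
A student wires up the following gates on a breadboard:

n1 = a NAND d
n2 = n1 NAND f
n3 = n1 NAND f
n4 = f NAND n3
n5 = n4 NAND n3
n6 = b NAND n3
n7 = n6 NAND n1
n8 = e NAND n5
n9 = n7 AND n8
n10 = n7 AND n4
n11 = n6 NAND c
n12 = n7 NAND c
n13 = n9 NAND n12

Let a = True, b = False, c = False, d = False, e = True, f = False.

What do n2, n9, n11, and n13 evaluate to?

n2 = True; n9 = False; n11 = True; n13 = True

n1 = a NAND d = True NAND False = True
n2 = n1 NAND f = True NAND False = True
n3 = n1 NAND f = True NAND False = True
n4 = f NAND n3 = False NAND True = True
n5 = n4 NAND n3 = True NAND True = False
n6 = b NAND n3 = False NAND True = True
n7 = n6 NAND n1 = True NAND True = False
n8 = e NAND n5 = True NAND False = True
n9 = n7 AND n8 = False AND True = False
n11 = n6 NAND c = True NAND False = True
n12 = n7 NAND c = False NAND False = True
n13 = n9 NAND n12 = False NAND True = True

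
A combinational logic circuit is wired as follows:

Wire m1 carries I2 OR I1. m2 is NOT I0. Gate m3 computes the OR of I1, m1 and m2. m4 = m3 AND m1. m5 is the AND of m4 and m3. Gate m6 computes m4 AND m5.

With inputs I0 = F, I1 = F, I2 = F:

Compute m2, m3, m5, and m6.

m1 = I2 OR I1 = F OR F = F
m2 = NOT I0 = NOT F = T
m3 = I1 OR m1 OR m2 = F OR F OR T = T
m4 = m3 AND m1 = T AND F = F
m5 = m4 AND m3 = F AND T = F
m6 = m4 AND m5 = F AND F = F

m2 = T, m3 = T, m5 = F, m6 = F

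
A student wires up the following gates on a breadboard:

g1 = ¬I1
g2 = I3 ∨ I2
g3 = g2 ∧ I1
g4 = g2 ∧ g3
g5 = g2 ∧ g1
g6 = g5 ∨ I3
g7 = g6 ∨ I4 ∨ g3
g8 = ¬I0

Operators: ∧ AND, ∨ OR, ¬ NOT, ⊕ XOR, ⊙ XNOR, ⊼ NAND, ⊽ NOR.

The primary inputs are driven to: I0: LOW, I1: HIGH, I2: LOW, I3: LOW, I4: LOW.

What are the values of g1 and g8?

g1 = NOT I1 = NOT HIGH = LOW
g8 = NOT I0 = NOT LOW = HIGH

g1 = LOW; g8 = HIGH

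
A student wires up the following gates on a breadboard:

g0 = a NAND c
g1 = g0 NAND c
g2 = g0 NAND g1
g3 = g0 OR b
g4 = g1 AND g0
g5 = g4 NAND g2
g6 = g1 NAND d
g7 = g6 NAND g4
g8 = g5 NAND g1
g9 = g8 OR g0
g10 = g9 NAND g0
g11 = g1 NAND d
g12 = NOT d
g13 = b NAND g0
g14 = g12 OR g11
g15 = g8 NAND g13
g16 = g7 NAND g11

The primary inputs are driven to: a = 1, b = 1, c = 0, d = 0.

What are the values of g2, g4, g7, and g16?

g2 = 0, g4 = 1, g7 = 0, g16 = 1

g0 = a NAND c = 1 NAND 0 = 1
g1 = g0 NAND c = 1 NAND 0 = 1
g2 = g0 NAND g1 = 1 NAND 1 = 0
g4 = g1 AND g0 = 1 AND 1 = 1
g6 = g1 NAND d = 1 NAND 0 = 1
g7 = g6 NAND g4 = 1 NAND 1 = 0
g11 = g1 NAND d = 1 NAND 0 = 1
g16 = g7 NAND g11 = 0 NAND 1 = 1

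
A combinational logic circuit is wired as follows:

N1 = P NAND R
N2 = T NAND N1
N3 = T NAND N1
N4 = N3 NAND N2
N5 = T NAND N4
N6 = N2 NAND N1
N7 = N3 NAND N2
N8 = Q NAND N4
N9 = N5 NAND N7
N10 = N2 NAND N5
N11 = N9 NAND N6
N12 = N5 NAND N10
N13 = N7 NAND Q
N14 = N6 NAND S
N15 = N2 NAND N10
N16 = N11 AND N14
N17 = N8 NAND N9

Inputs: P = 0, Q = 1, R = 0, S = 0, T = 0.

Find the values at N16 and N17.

N1 = P NAND R = 0 NAND 0 = 1
N2 = T NAND N1 = 0 NAND 1 = 1
N3 = T NAND N1 = 0 NAND 1 = 1
N4 = N3 NAND N2 = 1 NAND 1 = 0
N5 = T NAND N4 = 0 NAND 0 = 1
N6 = N2 NAND N1 = 1 NAND 1 = 0
N7 = N3 NAND N2 = 1 NAND 1 = 0
N8 = Q NAND N4 = 1 NAND 0 = 1
N9 = N5 NAND N7 = 1 NAND 0 = 1
N11 = N9 NAND N6 = 1 NAND 0 = 1
N14 = N6 NAND S = 0 NAND 0 = 1
N16 = N11 AND N14 = 1 AND 1 = 1
N17 = N8 NAND N9 = 1 NAND 1 = 0

N16 = 1; N17 = 0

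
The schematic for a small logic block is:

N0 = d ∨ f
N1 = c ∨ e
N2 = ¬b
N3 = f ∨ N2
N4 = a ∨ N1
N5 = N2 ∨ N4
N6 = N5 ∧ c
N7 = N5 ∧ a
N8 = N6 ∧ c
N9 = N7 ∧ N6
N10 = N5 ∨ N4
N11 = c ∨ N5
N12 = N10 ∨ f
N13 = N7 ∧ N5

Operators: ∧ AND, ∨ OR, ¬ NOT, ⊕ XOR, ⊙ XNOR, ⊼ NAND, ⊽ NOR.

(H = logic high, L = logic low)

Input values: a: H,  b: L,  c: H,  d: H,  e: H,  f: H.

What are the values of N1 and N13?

N1 = c OR e = H OR H = H
N2 = NOT b = NOT L = H
N4 = a OR N1 = H OR H = H
N5 = N2 OR N4 = H OR H = H
N7 = N5 AND a = H AND H = H
N13 = N7 AND N5 = H AND H = H

N1 = H, N13 = H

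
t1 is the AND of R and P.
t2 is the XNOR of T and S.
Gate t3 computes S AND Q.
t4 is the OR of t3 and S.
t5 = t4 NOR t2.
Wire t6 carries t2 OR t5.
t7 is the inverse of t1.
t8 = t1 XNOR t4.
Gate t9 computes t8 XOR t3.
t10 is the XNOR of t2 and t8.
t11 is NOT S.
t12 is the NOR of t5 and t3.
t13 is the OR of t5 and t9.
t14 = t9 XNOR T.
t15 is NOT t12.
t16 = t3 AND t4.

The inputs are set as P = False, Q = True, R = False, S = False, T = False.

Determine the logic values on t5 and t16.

t5 = False, t16 = False

t2 = T XNOR S = False XNOR False = True
t3 = S AND Q = False AND True = False
t4 = t3 OR S = False OR False = False
t5 = t4 NOR t2 = False NOR True = False
t16 = t3 AND t4 = False AND False = False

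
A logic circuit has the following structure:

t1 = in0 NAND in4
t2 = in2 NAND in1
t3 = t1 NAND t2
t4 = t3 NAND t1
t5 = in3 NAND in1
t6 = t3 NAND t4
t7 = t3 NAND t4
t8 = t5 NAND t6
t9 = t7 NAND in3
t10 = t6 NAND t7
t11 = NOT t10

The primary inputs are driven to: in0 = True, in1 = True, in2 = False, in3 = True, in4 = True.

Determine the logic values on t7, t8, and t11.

t1 = in0 NAND in4 = True NAND True = False
t2 = in2 NAND in1 = False NAND True = True
t3 = t1 NAND t2 = False NAND True = True
t4 = t3 NAND t1 = True NAND False = True
t5 = in3 NAND in1 = True NAND True = False
t6 = t3 NAND t4 = True NAND True = False
t7 = t3 NAND t4 = True NAND True = False
t8 = t5 NAND t6 = False NAND False = True
t10 = t6 NAND t7 = False NAND False = True
t11 = NOT t10 = NOT True = False

t7 = False, t8 = True, t11 = False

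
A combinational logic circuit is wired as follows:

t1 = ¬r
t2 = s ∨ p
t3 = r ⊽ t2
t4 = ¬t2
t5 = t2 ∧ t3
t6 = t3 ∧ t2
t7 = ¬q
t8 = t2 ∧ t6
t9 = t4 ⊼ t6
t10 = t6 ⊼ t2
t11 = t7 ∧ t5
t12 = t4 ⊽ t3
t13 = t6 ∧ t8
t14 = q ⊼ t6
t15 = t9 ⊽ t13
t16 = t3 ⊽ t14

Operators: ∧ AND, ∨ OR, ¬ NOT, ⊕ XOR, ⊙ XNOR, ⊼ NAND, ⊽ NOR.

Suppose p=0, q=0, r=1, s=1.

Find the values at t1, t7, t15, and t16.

t1 = 0  t7 = 1  t15 = 0  t16 = 0

t1 = NOT r = NOT 1 = 0
t2 = s OR p = 1 OR 0 = 1
t3 = r NOR t2 = 1 NOR 1 = 0
t4 = NOT t2 = NOT 1 = 0
t6 = t3 AND t2 = 0 AND 1 = 0
t7 = NOT q = NOT 0 = 1
t8 = t2 AND t6 = 1 AND 0 = 0
t9 = t4 NAND t6 = 0 NAND 0 = 1
t13 = t6 AND t8 = 0 AND 0 = 0
t14 = q NAND t6 = 0 NAND 0 = 1
t15 = t9 NOR t13 = 1 NOR 0 = 0
t16 = t3 NOR t14 = 0 NOR 1 = 0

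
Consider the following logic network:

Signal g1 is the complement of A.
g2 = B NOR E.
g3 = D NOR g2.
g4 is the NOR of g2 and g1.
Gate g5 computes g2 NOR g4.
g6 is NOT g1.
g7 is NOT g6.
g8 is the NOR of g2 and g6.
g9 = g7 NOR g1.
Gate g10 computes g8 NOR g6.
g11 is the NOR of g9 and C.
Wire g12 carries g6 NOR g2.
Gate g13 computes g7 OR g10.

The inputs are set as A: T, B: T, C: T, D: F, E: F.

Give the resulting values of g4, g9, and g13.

g4 = T  g9 = T  g13 = F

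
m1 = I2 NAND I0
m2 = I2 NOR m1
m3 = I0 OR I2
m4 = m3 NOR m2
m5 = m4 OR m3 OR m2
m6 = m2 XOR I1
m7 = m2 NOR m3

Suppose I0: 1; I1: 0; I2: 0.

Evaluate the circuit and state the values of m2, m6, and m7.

m2 = 0, m6 = 0, m7 = 0

m1 = I2 NAND I0 = 0 NAND 1 = 1
m2 = I2 NOR m1 = 0 NOR 1 = 0
m3 = I0 OR I2 = 1 OR 0 = 1
m6 = m2 XOR I1 = 0 XOR 0 = 0
m7 = m2 NOR m3 = 0 NOR 1 = 0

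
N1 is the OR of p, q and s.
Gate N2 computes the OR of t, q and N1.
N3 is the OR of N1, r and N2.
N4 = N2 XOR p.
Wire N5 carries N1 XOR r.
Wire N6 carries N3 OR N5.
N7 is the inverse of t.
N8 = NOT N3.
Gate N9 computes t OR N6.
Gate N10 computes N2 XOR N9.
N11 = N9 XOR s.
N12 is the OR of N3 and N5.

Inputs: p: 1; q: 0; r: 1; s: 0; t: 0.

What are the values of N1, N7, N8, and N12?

N1 = p OR q OR s = 1 OR 0 OR 0 = 1
N2 = t OR q OR N1 = 0 OR 0 OR 1 = 1
N3 = N1 OR r OR N2 = 1 OR 1 OR 1 = 1
N5 = N1 XOR r = 1 XOR 1 = 0
N7 = NOT t = NOT 0 = 1
N8 = NOT N3 = NOT 1 = 0
N12 = N3 OR N5 = 1 OR 0 = 1

N1 = 1; N7 = 1; N8 = 0; N12 = 1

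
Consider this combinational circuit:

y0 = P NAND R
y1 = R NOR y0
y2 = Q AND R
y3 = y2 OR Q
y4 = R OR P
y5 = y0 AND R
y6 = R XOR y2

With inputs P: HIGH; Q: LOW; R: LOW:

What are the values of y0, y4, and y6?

y0 = HIGH, y4 = HIGH, y6 = LOW

y0 = P NAND R = HIGH NAND LOW = HIGH
y2 = Q AND R = LOW AND LOW = LOW
y4 = R OR P = LOW OR HIGH = HIGH
y6 = R XOR y2 = LOW XOR LOW = LOW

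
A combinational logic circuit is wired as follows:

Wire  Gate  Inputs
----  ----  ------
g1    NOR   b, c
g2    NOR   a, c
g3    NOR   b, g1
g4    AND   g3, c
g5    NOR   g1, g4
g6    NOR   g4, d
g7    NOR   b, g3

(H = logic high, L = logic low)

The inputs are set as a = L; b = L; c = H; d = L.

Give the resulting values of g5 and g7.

g1 = b NOR c = L NOR H = L
g3 = b NOR g1 = L NOR L = H
g4 = g3 AND c = H AND H = H
g5 = g1 NOR g4 = L NOR H = L
g7 = b NOR g3 = L NOR H = L

g5 = L, g7 = L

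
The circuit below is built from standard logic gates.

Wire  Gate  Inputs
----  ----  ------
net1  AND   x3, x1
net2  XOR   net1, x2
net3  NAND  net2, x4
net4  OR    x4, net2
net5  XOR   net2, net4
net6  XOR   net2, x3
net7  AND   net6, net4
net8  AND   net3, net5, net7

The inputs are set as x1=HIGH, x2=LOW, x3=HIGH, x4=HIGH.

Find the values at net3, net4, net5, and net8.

net3 = LOW, net4 = HIGH, net5 = LOW, net8 = LOW

net1 = x3 AND x1 = HIGH AND HIGH = HIGH
net2 = net1 XOR x2 = HIGH XOR LOW = HIGH
net3 = net2 NAND x4 = HIGH NAND HIGH = LOW
net4 = x4 OR net2 = HIGH OR HIGH = HIGH
net5 = net2 XOR net4 = HIGH XOR HIGH = LOW
net6 = net2 XOR x3 = HIGH XOR HIGH = LOW
net7 = net6 AND net4 = LOW AND HIGH = LOW
net8 = net3 AND net5 AND net7 = LOW AND LOW AND LOW = LOW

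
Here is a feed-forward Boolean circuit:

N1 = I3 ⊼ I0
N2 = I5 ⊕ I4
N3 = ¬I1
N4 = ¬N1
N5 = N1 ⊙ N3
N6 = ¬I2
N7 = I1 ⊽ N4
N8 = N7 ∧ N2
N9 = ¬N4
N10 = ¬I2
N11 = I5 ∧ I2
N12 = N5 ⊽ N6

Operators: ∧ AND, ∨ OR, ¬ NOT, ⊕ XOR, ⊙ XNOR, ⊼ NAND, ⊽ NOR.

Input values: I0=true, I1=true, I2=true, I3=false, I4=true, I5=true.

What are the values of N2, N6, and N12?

N1 = I3 NAND I0 = false NAND true = true
N2 = I5 XOR I4 = true XOR true = false
N3 = NOT I1 = NOT true = false
N5 = N1 XNOR N3 = true XNOR false = false
N6 = NOT I2 = NOT true = false
N12 = N5 NOR N6 = false NOR false = true

N2 = false, N6 = false, N12 = true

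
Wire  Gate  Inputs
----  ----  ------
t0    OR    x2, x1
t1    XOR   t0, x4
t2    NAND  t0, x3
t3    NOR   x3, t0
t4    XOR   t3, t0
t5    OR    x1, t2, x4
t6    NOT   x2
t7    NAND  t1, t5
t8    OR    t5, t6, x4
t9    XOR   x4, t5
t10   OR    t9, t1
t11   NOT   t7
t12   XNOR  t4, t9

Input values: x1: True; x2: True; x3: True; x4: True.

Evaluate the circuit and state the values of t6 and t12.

t6 = False, t12 = False

t0 = x2 OR x1 = True OR True = True
t2 = t0 NAND x3 = True NAND True = False
t3 = x3 NOR t0 = True NOR True = False
t4 = t3 XOR t0 = False XOR True = True
t5 = x1 OR t2 OR x4 = True OR False OR True = True
t6 = NOT x2 = NOT True = False
t9 = x4 XOR t5 = True XOR True = False
t12 = t4 XNOR t9 = True XNOR False = False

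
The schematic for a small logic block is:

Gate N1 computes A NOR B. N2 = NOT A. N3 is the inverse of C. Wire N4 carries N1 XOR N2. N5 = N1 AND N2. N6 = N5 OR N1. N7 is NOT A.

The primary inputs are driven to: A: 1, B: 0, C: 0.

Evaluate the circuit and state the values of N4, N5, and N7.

N4 = 0, N5 = 0, N7 = 0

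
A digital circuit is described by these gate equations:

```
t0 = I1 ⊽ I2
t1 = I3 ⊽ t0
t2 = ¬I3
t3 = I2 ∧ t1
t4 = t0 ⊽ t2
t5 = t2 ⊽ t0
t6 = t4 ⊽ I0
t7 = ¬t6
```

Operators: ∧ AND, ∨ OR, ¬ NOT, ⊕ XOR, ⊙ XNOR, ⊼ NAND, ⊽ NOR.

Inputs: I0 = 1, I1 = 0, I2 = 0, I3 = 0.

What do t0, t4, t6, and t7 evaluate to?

t0 = 1, t4 = 0, t6 = 0, t7 = 1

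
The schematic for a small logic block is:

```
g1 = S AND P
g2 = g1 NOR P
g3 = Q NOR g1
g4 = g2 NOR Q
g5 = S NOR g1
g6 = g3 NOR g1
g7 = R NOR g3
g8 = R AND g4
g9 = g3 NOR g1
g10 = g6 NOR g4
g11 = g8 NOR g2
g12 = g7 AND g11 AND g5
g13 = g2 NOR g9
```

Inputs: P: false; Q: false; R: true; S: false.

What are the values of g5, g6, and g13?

g1 = S AND P = false AND false = false
g2 = g1 NOR P = false NOR false = true
g3 = Q NOR g1 = false NOR false = true
g5 = S NOR g1 = false NOR false = true
g6 = g3 NOR g1 = true NOR false = false
g9 = g3 NOR g1 = true NOR false = false
g13 = g2 NOR g9 = true NOR false = false

g5 = true; g6 = false; g13 = false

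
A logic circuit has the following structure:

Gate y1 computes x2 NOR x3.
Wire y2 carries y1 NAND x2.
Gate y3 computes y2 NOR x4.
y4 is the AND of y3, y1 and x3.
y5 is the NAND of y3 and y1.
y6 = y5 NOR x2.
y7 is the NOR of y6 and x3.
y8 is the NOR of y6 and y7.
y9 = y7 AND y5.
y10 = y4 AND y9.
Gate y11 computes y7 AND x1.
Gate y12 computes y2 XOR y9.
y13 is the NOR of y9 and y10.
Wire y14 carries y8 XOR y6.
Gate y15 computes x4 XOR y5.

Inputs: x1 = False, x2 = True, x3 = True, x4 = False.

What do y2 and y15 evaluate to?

y1 = x2 NOR x3 = True NOR True = False
y2 = y1 NAND x2 = False NAND True = True
y3 = y2 NOR x4 = True NOR False = False
y5 = y3 NAND y1 = False NAND False = True
y15 = x4 XOR y5 = False XOR True = True

y2 = True, y15 = True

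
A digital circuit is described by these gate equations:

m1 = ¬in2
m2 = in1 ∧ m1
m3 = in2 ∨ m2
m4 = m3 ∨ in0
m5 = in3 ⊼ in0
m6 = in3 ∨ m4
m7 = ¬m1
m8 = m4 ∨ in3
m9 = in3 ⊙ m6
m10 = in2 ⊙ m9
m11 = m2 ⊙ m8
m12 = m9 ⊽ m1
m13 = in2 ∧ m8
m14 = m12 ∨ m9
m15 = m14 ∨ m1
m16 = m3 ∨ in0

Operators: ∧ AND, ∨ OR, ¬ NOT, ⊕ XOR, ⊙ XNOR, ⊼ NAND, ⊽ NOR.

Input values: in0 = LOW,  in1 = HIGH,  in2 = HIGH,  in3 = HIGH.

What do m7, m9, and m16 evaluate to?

m7 = HIGH, m9 = HIGH, m16 = HIGH

m1 = NOT in2 = NOT HIGH = LOW
m2 = in1 AND m1 = HIGH AND LOW = LOW
m3 = in2 OR m2 = HIGH OR LOW = HIGH
m4 = m3 OR in0 = HIGH OR LOW = HIGH
m6 = in3 OR m4 = HIGH OR HIGH = HIGH
m7 = NOT m1 = NOT LOW = HIGH
m9 = in3 XNOR m6 = HIGH XNOR HIGH = HIGH
m16 = m3 OR in0 = HIGH OR LOW = HIGH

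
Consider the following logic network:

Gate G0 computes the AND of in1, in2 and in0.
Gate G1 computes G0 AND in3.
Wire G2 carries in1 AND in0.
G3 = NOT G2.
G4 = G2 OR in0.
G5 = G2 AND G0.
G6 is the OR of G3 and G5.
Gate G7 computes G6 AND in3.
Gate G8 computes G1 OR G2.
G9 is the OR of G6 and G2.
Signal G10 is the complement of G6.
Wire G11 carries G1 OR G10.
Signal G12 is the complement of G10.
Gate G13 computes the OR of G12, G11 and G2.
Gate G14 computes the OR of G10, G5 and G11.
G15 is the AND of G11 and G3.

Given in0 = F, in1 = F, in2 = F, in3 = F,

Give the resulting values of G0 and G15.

G0 = F, G15 = F

G0 = in1 AND in2 AND in0 = F AND F AND F = F
G1 = G0 AND in3 = F AND F = F
G2 = in1 AND in0 = F AND F = F
G3 = NOT G2 = NOT F = T
G5 = G2 AND G0 = F AND F = F
G6 = G3 OR G5 = T OR F = T
G10 = NOT G6 = NOT T = F
G11 = G1 OR G10 = F OR F = F
G15 = G11 AND G3 = F AND T = F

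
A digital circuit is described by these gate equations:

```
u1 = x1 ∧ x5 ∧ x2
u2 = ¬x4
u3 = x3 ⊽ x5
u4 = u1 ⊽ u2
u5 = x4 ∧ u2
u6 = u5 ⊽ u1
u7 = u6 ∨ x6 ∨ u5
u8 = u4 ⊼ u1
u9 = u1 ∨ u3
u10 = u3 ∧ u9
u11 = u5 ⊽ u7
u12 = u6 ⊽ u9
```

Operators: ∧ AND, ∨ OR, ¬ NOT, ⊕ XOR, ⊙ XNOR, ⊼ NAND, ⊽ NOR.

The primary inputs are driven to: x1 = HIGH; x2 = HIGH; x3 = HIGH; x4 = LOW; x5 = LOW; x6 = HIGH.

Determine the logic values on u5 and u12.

u1 = x1 AND x5 AND x2 = HIGH AND LOW AND HIGH = LOW
u2 = NOT x4 = NOT LOW = HIGH
u3 = x3 NOR x5 = HIGH NOR LOW = LOW
u5 = x4 AND u2 = LOW AND HIGH = LOW
u6 = u5 NOR u1 = LOW NOR LOW = HIGH
u9 = u1 OR u3 = LOW OR LOW = LOW
u12 = u6 NOR u9 = HIGH NOR LOW = LOW

u5 = LOW, u12 = LOW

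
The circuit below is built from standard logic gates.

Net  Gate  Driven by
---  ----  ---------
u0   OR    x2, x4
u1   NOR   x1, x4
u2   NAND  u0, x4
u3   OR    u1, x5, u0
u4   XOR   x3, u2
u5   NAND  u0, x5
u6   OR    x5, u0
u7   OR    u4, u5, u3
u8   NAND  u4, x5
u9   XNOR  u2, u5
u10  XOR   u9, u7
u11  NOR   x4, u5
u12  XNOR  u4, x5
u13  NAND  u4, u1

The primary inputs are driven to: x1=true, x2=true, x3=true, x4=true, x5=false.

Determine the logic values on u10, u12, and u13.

u10 = true; u12 = false; u13 = true

u0 = x2 OR x4 = true OR true = true
u1 = x1 NOR x4 = true NOR true = false
u2 = u0 NAND x4 = true NAND true = false
u3 = u1 OR x5 OR u0 = false OR false OR true = true
u4 = x3 XOR u2 = true XOR false = true
u5 = u0 NAND x5 = true NAND false = true
u7 = u4 OR u5 OR u3 = true OR true OR true = true
u9 = u2 XNOR u5 = false XNOR true = false
u10 = u9 XOR u7 = false XOR true = true
u12 = u4 XNOR x5 = true XNOR false = false
u13 = u4 NAND u1 = true NAND false = true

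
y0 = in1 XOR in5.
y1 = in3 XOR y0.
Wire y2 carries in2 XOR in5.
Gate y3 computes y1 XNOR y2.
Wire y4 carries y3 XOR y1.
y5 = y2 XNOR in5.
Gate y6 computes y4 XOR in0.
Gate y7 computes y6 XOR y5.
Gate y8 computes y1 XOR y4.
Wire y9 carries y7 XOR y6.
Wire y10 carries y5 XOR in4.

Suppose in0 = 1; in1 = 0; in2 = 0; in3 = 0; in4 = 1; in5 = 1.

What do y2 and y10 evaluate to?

y2 = 1, y10 = 0

y2 = in2 XOR in5 = 0 XOR 1 = 1
y5 = y2 XNOR in5 = 1 XNOR 1 = 1
y10 = y5 XOR in4 = 1 XOR 1 = 0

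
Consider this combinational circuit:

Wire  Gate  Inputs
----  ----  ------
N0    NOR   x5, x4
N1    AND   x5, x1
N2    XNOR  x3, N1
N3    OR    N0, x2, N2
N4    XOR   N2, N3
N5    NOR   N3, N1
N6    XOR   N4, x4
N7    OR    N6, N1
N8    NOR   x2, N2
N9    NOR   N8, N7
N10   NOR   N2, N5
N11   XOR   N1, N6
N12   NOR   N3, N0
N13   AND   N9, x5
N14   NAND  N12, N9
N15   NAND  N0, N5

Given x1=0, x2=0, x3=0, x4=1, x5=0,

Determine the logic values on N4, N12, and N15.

N0 = x5 NOR x4 = 0 NOR 1 = 0
N1 = x5 AND x1 = 0 AND 0 = 0
N2 = x3 XNOR N1 = 0 XNOR 0 = 1
N3 = N0 OR x2 OR N2 = 0 OR 0 OR 1 = 1
N4 = N2 XOR N3 = 1 XOR 1 = 0
N5 = N3 NOR N1 = 1 NOR 0 = 0
N12 = N3 NOR N0 = 1 NOR 0 = 0
N15 = N0 NAND N5 = 0 NAND 0 = 1

N4 = 0  N12 = 0  N15 = 1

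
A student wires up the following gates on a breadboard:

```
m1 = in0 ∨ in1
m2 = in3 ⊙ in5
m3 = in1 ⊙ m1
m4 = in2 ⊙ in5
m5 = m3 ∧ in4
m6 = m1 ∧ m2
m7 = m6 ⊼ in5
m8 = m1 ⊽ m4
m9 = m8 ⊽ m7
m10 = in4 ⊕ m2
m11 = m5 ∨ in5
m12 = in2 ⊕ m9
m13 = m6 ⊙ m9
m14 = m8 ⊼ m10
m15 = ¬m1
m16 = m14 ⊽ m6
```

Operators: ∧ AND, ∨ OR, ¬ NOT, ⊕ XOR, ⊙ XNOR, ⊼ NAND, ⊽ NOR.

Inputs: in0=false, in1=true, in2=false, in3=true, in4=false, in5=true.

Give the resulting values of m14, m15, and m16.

m14 = true  m15 = false  m16 = false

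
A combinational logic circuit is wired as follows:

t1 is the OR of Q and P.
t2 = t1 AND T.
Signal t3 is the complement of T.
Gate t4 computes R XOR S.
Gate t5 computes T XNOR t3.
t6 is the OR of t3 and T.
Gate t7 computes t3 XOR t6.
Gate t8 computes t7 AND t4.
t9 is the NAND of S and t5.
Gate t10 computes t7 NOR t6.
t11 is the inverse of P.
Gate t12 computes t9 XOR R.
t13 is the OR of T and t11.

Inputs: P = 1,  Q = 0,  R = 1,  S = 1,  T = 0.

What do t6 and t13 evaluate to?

t6 = 1, t13 = 0

t3 = NOT T = NOT 0 = 1
t6 = t3 OR T = 1 OR 0 = 1
t11 = NOT P = NOT 1 = 0
t13 = T OR t11 = 0 OR 0 = 0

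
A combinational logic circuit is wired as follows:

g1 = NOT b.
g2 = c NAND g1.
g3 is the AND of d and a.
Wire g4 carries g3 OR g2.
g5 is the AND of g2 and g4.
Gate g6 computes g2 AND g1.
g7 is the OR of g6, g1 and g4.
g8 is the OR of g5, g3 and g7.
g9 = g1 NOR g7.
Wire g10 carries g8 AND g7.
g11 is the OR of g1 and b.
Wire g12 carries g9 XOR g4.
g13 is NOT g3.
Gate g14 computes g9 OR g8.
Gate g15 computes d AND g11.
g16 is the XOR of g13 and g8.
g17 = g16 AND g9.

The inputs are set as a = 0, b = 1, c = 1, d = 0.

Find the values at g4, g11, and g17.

g4 = 1, g11 = 1, g17 = 0

g1 = NOT b = NOT 1 = 0
g2 = c NAND g1 = 1 NAND 0 = 1
g3 = d AND a = 0 AND 0 = 0
g4 = g3 OR g2 = 0 OR 1 = 1
g5 = g2 AND g4 = 1 AND 1 = 1
g6 = g2 AND g1 = 1 AND 0 = 0
g7 = g6 OR g1 OR g4 = 0 OR 0 OR 1 = 1
g8 = g5 OR g3 OR g7 = 1 OR 0 OR 1 = 1
g9 = g1 NOR g7 = 0 NOR 1 = 0
g11 = g1 OR b = 0 OR 1 = 1
g13 = NOT g3 = NOT 0 = 1
g16 = g13 XOR g8 = 1 XOR 1 = 0
g17 = g16 AND g9 = 0 AND 0 = 0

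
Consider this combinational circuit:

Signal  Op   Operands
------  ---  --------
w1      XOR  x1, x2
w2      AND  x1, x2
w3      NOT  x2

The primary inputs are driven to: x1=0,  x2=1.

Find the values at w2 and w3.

w2 = x1 AND x2 = 0 AND 1 = 0
w3 = NOT x2 = NOT 1 = 0

w2 = 0, w3 = 0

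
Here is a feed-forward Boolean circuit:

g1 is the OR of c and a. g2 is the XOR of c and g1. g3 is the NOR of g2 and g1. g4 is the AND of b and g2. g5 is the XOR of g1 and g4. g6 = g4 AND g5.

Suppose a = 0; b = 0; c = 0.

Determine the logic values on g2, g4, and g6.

g2 = 0; g4 = 0; g6 = 0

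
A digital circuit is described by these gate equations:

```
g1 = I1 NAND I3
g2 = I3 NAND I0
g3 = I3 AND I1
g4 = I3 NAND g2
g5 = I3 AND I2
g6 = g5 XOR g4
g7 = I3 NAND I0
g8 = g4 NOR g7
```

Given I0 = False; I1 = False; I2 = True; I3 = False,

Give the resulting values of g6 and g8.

g6 = True, g8 = False

g2 = I3 NAND I0 = False NAND False = True
g4 = I3 NAND g2 = False NAND True = True
g5 = I3 AND I2 = False AND True = False
g6 = g5 XOR g4 = False XOR True = True
g7 = I3 NAND I0 = False NAND False = True
g8 = g4 NOR g7 = True NOR True = False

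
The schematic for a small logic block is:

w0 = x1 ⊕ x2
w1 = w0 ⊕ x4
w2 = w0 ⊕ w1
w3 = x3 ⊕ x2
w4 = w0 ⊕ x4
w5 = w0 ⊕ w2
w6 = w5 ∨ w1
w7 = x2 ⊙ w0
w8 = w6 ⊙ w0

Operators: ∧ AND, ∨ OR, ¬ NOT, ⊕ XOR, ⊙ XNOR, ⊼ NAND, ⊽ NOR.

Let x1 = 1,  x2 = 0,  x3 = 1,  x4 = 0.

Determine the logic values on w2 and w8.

w2 = 0; w8 = 1

w0 = x1 XOR x2 = 1 XOR 0 = 1
w1 = w0 XOR x4 = 1 XOR 0 = 1
w2 = w0 XOR w1 = 1 XOR 1 = 0
w5 = w0 XOR w2 = 1 XOR 0 = 1
w6 = w5 OR w1 = 1 OR 1 = 1
w8 = w6 XNOR w0 = 1 XNOR 1 = 1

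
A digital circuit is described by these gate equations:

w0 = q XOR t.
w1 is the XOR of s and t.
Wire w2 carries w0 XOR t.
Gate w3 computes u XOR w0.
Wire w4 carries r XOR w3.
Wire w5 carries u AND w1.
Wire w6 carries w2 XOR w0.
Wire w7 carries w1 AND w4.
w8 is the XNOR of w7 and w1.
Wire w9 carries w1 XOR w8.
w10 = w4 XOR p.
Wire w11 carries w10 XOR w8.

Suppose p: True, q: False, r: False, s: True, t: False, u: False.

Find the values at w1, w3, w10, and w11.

w1 = True; w3 = False; w10 = True; w11 = True

w0 = q XOR t = False XOR False = False
w1 = s XOR t = True XOR False = True
w3 = u XOR w0 = False XOR False = False
w4 = r XOR w3 = False XOR False = False
w7 = w1 AND w4 = True AND False = False
w8 = w7 XNOR w1 = False XNOR True = False
w10 = w4 XOR p = False XOR True = True
w11 = w10 XOR w8 = True XOR False = True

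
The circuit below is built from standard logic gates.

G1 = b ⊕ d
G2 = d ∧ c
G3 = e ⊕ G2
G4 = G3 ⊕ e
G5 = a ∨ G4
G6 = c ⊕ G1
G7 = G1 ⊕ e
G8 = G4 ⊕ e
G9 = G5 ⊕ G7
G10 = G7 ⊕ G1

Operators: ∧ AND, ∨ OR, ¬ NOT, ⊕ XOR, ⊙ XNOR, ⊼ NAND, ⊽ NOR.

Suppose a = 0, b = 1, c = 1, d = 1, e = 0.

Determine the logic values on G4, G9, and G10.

G4 = 1; G9 = 1; G10 = 0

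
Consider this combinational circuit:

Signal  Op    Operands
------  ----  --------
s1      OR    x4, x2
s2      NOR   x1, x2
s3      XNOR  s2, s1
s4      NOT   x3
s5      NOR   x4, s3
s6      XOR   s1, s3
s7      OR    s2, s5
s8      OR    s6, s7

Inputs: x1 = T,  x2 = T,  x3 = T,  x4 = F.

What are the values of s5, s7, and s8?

s5 = T, s7 = T, s8 = T

s1 = x4 OR x2 = F OR T = T
s2 = x1 NOR x2 = T NOR T = F
s3 = s2 XNOR s1 = F XNOR T = F
s5 = x4 NOR s3 = F NOR F = T
s6 = s1 XOR s3 = T XOR F = T
s7 = s2 OR s5 = F OR T = T
s8 = s6 OR s7 = T OR T = T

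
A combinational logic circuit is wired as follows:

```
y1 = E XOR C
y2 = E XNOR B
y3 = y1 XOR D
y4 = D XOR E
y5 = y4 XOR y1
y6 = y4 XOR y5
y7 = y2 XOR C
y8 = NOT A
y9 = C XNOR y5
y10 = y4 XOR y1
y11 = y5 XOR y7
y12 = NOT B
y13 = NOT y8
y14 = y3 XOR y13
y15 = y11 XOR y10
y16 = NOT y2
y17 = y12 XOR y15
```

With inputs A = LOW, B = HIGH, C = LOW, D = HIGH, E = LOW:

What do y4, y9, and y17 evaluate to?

y4 = HIGH, y9 = LOW, y17 = LOW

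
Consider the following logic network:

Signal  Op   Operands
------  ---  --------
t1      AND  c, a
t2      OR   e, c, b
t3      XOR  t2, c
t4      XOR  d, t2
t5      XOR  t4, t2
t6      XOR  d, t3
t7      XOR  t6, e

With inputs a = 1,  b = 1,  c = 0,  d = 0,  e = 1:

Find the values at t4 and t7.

t2 = e OR c OR b = 1 OR 0 OR 1 = 1
t3 = t2 XOR c = 1 XOR 0 = 1
t4 = d XOR t2 = 0 XOR 1 = 1
t6 = d XOR t3 = 0 XOR 1 = 1
t7 = t6 XOR e = 1 XOR 1 = 0

t4 = 1; t7 = 0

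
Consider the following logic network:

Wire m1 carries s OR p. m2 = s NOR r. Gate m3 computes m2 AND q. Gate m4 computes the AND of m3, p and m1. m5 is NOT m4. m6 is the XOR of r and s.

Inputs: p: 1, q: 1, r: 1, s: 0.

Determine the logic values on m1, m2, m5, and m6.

m1 = 1, m2 = 0, m5 = 1, m6 = 1

m1 = s OR p = 0 OR 1 = 1
m2 = s NOR r = 0 NOR 1 = 0
m3 = m2 AND q = 0 AND 1 = 0
m4 = m3 AND p AND m1 = 0 AND 1 AND 1 = 0
m5 = NOT m4 = NOT 0 = 1
m6 = r XOR s = 1 XOR 0 = 1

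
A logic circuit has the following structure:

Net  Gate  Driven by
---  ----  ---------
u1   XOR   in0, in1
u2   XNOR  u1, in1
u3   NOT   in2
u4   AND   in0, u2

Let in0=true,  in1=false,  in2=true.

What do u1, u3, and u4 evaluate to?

u1 = true, u3 = false, u4 = false

u1 = in0 XOR in1 = true XOR false = true
u2 = u1 XNOR in1 = true XNOR false = false
u3 = NOT in2 = NOT true = false
u4 = in0 AND u2 = true AND false = false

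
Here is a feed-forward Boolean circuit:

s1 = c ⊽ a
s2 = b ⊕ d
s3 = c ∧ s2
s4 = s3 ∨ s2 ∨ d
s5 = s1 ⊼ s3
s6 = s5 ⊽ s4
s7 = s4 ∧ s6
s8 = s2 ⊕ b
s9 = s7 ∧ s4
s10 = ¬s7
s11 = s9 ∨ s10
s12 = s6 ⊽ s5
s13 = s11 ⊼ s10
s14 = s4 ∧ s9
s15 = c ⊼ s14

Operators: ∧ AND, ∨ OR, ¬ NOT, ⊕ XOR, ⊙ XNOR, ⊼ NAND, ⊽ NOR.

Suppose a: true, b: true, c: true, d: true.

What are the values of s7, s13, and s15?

s7 = false; s13 = false; s15 = true

s1 = c NOR a = true NOR true = false
s2 = b XOR d = true XOR true = false
s3 = c AND s2 = true AND false = false
s4 = s3 OR s2 OR d = false OR false OR true = true
s5 = s1 NAND s3 = false NAND false = true
s6 = s5 NOR s4 = true NOR true = false
s7 = s4 AND s6 = true AND false = false
s9 = s7 AND s4 = false AND true = false
s10 = NOT s7 = NOT false = true
s11 = s9 OR s10 = false OR true = true
s13 = s11 NAND s10 = true NAND true = false
s14 = s4 AND s9 = true AND false = false
s15 = c NAND s14 = true NAND false = true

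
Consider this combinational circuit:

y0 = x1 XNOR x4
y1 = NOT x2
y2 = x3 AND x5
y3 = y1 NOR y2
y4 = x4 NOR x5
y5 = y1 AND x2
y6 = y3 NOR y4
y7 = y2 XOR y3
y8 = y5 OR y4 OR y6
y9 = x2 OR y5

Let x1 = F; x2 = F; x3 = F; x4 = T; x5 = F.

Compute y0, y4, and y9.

y0 = F; y4 = F; y9 = F

y0 = x1 XNOR x4 = F XNOR T = F
y1 = NOT x2 = NOT F = T
y4 = x4 NOR x5 = T NOR F = F
y5 = y1 AND x2 = T AND F = F
y9 = x2 OR y5 = F OR F = F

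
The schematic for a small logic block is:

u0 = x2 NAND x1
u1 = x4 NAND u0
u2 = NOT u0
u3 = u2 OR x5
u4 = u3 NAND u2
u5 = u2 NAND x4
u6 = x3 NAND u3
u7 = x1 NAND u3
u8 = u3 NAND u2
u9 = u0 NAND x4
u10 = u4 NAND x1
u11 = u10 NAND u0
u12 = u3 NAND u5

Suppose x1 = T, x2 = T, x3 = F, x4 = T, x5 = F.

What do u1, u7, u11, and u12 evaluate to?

u1 = T, u7 = F, u11 = T, u12 = T

u0 = x2 NAND x1 = T NAND T = F
u1 = x4 NAND u0 = T NAND F = T
u2 = NOT u0 = NOT F = T
u3 = u2 OR x5 = T OR F = T
u4 = u3 NAND u2 = T NAND T = F
u5 = u2 NAND x4 = T NAND T = F
u7 = x1 NAND u3 = T NAND T = F
u10 = u4 NAND x1 = F NAND T = T
u11 = u10 NAND u0 = T NAND F = T
u12 = u3 NAND u5 = T NAND F = T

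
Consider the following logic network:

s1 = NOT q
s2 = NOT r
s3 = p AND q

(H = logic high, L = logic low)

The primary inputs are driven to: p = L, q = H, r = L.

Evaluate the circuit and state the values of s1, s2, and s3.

s1 = NOT q = NOT H = L
s2 = NOT r = NOT L = H
s3 = p AND q = L AND H = L

s1 = L, s2 = H, s3 = L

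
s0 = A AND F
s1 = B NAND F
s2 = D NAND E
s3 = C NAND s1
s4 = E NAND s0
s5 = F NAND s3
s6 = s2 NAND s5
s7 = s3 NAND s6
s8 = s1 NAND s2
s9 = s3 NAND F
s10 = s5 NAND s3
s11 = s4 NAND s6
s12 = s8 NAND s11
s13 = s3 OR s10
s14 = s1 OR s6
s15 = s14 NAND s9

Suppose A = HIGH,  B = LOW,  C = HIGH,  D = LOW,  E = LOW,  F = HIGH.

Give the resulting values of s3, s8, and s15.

s1 = B NAND F = LOW NAND HIGH = HIGH
s2 = D NAND E = LOW NAND LOW = HIGH
s3 = C NAND s1 = HIGH NAND HIGH = LOW
s5 = F NAND s3 = HIGH NAND LOW = HIGH
s6 = s2 NAND s5 = HIGH NAND HIGH = LOW
s8 = s1 NAND s2 = HIGH NAND HIGH = LOW
s9 = s3 NAND F = LOW NAND HIGH = HIGH
s14 = s1 OR s6 = HIGH OR LOW = HIGH
s15 = s14 NAND s9 = HIGH NAND HIGH = LOW

s3 = LOW  s8 = LOW  s15 = LOW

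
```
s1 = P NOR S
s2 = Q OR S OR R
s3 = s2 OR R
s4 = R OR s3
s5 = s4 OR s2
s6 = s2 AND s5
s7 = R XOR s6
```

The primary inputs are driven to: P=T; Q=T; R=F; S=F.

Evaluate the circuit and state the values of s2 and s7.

s2 = Q OR S OR R = T OR F OR F = T
s3 = s2 OR R = T OR F = T
s4 = R OR s3 = F OR T = T
s5 = s4 OR s2 = T OR T = T
s6 = s2 AND s5 = T AND T = T
s7 = R XOR s6 = F XOR T = T

s2 = T, s7 = T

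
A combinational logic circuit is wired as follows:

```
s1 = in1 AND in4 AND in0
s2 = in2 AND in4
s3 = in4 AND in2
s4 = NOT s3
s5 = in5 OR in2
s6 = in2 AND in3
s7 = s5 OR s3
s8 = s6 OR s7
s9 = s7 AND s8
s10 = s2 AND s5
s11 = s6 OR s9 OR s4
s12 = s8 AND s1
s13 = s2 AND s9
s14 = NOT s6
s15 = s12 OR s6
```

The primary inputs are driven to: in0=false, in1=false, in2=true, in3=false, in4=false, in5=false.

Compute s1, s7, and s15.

s1 = in1 AND in4 AND in0 = false AND false AND false = false
s3 = in4 AND in2 = false AND true = false
s5 = in5 OR in2 = false OR true = true
s6 = in2 AND in3 = true AND false = false
s7 = s5 OR s3 = true OR false = true
s8 = s6 OR s7 = false OR true = true
s12 = s8 AND s1 = true AND false = false
s15 = s12 OR s6 = false OR false = false

s1 = false; s7 = true; s15 = false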